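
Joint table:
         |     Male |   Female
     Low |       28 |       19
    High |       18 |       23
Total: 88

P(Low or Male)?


P(Low∨Male) = P(Low) + P(Male) - P(Low∧Male)
= (47 + 46 - 28)/88 = 65/88

P = 65/88 ≈ 73.86%


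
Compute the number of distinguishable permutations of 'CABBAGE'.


Letters: 7, freq: {'C': 1, 'A': 2, 'B': 2, 'G': 1, 'E': 1}
7!/(1!×2!×2!×1!×1!) = 5040/4 = 1260

1260


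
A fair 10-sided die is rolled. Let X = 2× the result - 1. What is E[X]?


E[die] = (1+10)/2 = 11/2
E[X] = 2×11/2 - 1 = 10

E[X] = 10


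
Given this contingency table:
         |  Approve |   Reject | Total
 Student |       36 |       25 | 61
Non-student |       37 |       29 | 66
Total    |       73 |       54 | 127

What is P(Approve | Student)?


P(Approve | Student) = 36/(36+25) = 36/61

P(Approve|Student) = 36/61 ≈ 59.02%


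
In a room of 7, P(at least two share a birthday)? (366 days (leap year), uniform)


P(all different) = Π(366-i)/366 for i=0..6
= 0.943914
P(match) = 1 - 0.943914 = 0.056086

P ≈ 0.0561 ≈ 5.61%


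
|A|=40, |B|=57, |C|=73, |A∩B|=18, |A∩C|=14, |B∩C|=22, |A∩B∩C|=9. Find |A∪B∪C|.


|A∪B∪C| = 40+57+73-18-14-22+9 = 125

|A∪B∪C| = 125


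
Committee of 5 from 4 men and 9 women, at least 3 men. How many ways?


Count by #men:
  3M,2W: C(4,3)×C(9,2)=144
  4M,1W: C(4,4)×C(9,1)=9
Total = 153

153


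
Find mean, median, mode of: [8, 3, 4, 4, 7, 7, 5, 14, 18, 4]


Sorted: [3, 4, 4, 4, 5, 7, 7, 8, 14, 18]
Mean = 74/10 = 37/5
Median = 6
Freq: {8: 1, 3: 1, 4: 3, 7: 2, 5: 1, 14: 1, 18: 1}
Mode: [4]

Mean=37/5, Median=6, Mode=4


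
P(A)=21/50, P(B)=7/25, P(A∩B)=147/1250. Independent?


P(A)×P(B) = 147/1250
P(A∩B) = 147/1250
Equal ✓ → Independent

Yes, independent


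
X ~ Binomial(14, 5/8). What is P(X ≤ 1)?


P(X ≤ 1) = Σ P(X=i) for i=0..1
P(X=0) = 4782969/4398046511104
P(X=1) = 55801305/2199023255552
Sum = 116385579/4398046511104

P(X ≤ 1) = 116385579/4398046511104 ≈ 0.00%


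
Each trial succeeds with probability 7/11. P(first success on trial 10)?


Geometric: P(X=10) = (1-p)^(k-1)×p = (4/11)^9×7/11 = 1835008/25937424601

P(X=10) = 1835008/25937424601 ≈ 0.01%


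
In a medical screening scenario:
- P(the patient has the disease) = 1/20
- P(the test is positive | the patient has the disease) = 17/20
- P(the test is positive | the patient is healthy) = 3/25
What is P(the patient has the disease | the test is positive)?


Using Bayes' theorem:
P(A|B) = P(B|A)·P(A) / P(B)

P(the test is positive) = 17/20 × 1/20 + 3/25 × 19/20
= 17/400 + 57/500 = 313/2000

P(the patient has the disease|the test is positive) = (17/400) / (313/2000) = 85/313

P(the patient has the disease|the test is positive) = 85/313 ≈ 27.16%


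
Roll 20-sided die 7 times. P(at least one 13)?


P(no 13)^7 = (19/20)^7 = 893871739/1280000000
P(≥1) = 1 - 893871739/1280000000 = 386128261/1280000000

P = 386128261/1280000000 ≈ 30.17%


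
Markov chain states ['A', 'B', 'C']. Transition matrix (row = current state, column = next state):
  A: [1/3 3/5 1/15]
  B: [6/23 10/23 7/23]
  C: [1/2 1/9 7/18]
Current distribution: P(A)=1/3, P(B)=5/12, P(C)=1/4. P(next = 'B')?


P(next=B) = Σᵢ P(now=i)×P(i→B)
= 1/3×3/5 + 5/12×10/23 + 1/4×1/9
= 1/5 + 25/138 + 1/36 = 1693/4140

P = 1693/4140 ≈ 0.4089


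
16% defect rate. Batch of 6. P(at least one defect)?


P(all good) = (21/25)^6 = 85766121/244140625
P(≥1 defect) = 158374504/244140625

P = 158374504/244140625 ≈ 64.87%


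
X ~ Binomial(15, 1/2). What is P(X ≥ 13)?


P(X ≥ 13) = Σ P(X=i) for i=13..15
P(X=13) = 105/32768
P(X=14) = 15/32768
P(X=15) = 1/32768
Sum = 121/32768

P(X ≥ 13) = 121/32768 ≈ 0.37%


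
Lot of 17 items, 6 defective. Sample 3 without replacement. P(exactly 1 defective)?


Hypergeometric: C(6,1)×C(11,2)/C(17,3)
= 6×55/680 = 33/68

P(X=1) = 33/68 ≈ 48.53%


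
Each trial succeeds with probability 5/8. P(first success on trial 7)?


Geometric: P(X=7) = (1-p)^(k-1)×p = (3/8)^6×5/8 = 3645/2097152

P(X=7) = 3645/2097152 ≈ 0.17%


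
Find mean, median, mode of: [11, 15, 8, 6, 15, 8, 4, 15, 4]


Sorted: [4, 4, 6, 8, 8, 11, 15, 15, 15]
Mean = 86/9
Median = 8
Freq: {11: 1, 15: 3, 8: 2, 6: 1, 4: 2}
Mode: [15]

Mean=86/9, Median=8, Mode=15


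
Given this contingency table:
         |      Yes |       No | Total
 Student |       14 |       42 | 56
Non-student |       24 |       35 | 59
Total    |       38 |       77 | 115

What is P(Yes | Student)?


P(Yes | Student) = 14/(14+42) = 14/56 = 1/4

P(Yes|Student) = 1/4 ≈ 25.00%


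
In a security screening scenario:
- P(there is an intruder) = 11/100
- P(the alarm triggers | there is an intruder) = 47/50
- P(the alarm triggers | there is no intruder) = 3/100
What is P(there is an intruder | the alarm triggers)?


Using Bayes' theorem:
P(A|B) = P(B|A)·P(A) / P(B)

P(the alarm triggers) = 47/50 × 11/100 + 3/100 × 89/100
= 517/5000 + 267/10000 = 1301/10000

P(there is an intruder|the alarm triggers) = (517/5000) / (1301/10000) = 1034/1301

P(there is an intruder|the alarm triggers) = 1034/1301 ≈ 79.48%


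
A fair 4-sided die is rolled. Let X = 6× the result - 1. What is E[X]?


E[die] = (1+4)/2 = 5/2
E[X] = 6×5/2 - 1 = 14

E[X] = 14


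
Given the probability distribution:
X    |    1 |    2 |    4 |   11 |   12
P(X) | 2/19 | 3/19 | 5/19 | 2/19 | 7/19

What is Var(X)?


E[X] = 134/19
E[X²] = 1344/19
Var(X) = E[X²] - (E[X])² = 1344/19 - 17956/361 = 7580/361

Var(X) = 7580/361 ≈ 20.9972


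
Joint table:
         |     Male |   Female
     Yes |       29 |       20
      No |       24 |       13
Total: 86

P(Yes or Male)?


P(Yes∨Male) = P(Yes) + P(Male) - P(Yes∧Male)
= (49 + 53 - 29)/86 = 73/86

P = 73/86 ≈ 84.88%


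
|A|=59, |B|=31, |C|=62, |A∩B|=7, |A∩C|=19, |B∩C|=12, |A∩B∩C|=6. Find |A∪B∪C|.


|A∪B∪C| = 59+31+62-7-19-12+6 = 120

|A∪B∪C| = 120


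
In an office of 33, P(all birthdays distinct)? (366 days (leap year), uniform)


P(all different) = Π(366-i)/366 for i=0..32
= (366/366)×(365/366)×...×(334/366)
= 0.225976

P ≈ 0.2260 ≈ 22.60%


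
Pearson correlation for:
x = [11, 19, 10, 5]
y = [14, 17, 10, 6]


n=4, Σx=45, Σy=47, Σxy=607, Σx²=607, Σy²=621
r = (4×607 - 45×47)/√((4×607 - 45²)(4×621 - 47²))
= 313/√(403×275) = 313/√110825 ≈ 313/332.9039 ≈ 0.9402

r ≈ 0.9402


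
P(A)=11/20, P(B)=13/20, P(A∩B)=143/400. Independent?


P(A)×P(B) = 143/400
P(A∩B) = 143/400
Equal ✓ → Independent

Yes, independent


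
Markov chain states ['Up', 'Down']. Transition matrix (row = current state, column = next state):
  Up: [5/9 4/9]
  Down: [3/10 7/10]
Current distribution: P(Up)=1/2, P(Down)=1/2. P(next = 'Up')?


P(next=Up) = Σᵢ P(now=i)×P(i→Up)
= 1/2×5/9 + 1/2×3/10
= 5/18 + 3/20 = 77/180

P = 77/180 ≈ 0.4278


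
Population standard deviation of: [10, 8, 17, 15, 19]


Mean = 69/5
  (10-69/5)²=361/25
  (8-69/5)²=841/25
  (17-69/5)²=256/25
  (15-69/5)²=36/25
  (19-69/5)²=676/25
Σ(x-μ)² = 434/5
σ² = (434/5)/5 = 434/25

σ = √(434/25) ≈ 4.1665


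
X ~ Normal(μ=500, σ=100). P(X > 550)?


z = (550-500)/100 = 0.5
P(X > 550) = 1 - P(Z ≤ 0.5) = 1 - 0.6915 = 0.3085

P(X > 550) ≈ 0.3085


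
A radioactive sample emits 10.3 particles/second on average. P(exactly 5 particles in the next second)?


Poisson(λ=10.3): P(X=5) = e^(-λ)×λ^k/k!
= e^(-10.3) × 10.3^5 / 5!
≈ 3.363309519e-05 × 115927.40743 / 120 ≈ 0.032492

P(X=5) ≈ 0.032492 ≈ 3.25%


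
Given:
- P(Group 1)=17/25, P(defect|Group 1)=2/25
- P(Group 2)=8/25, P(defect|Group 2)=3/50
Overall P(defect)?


P(B) = Σ P(B|Aᵢ)×P(Aᵢ)
  2/25×17/25 = 34/625
  3/50×8/25 = 12/625
Sum = 46/625

P(defect) = 46/625 ≈ 7.36%


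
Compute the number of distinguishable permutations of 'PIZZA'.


Letters: 5, freq: {'P': 1, 'I': 1, 'Z': 2, 'A': 1}
5!/(1!×1!×2!×1!) = 120/2 = 60

60


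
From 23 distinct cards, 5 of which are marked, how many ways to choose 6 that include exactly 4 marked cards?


Choose 4 of the 5 marked cards and 2 of the other 18 cards:
C(5,4)×C(18,2) = 5×153 = 765

765


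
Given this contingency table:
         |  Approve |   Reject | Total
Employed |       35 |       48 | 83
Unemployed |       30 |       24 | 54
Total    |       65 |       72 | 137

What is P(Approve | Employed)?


P(Approve | Employed) = 35/(35+48) = 35/83

P(Approve|Employed) = 35/83 ≈ 42.17%


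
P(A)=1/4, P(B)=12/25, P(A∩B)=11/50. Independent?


P(A)×P(B) = 3/25
P(A∩B) = 11/50
Not equal → NOT independent

No, not independent


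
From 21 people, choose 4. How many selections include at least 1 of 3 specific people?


Complement: C(21,4) - C(18,4) = 5985 - 3060 = 2925

2925


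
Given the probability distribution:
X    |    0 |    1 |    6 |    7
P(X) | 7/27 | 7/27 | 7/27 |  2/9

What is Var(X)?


E[X] = 91/27
E[X²] = 553/27
Var(X) = E[X²] - (E[X])² = 553/27 - 8281/729 = 6650/729

Var(X) = 6650/729 ≈ 9.1221


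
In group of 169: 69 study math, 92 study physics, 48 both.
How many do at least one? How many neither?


|A∪B| = 69+92-48 = 113
Neither = 169-113 = 56

At least one: 113; Neither: 56


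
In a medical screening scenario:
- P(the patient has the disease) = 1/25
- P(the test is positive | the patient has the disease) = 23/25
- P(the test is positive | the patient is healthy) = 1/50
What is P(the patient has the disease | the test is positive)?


Using Bayes' theorem:
P(A|B) = P(B|A)·P(A) / P(B)

P(the test is positive) = 23/25 × 1/25 + 1/50 × 24/25
= 23/625 + 12/625 = 7/125

P(the patient has the disease|the test is positive) = (23/625) / (7/125) = 23/35

P(the patient has the disease|the test is positive) = 23/35 ≈ 65.71%


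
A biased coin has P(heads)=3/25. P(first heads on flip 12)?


Geometric: P(X=12) = (1-p)^(k-1)×p = (22/25)^11×3/25 = 1752954904233984/59604644775390625

P(X=12) = 1752954904233984/59604644775390625 ≈ 2.94%


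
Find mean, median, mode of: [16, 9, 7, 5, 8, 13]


Sorted: [5, 7, 8, 9, 13, 16]
Mean = 58/6 = 29/3
Median = 17/2
Freq: {16: 1, 9: 1, 7: 1, 5: 1, 8: 1, 13: 1}
Mode: No mode

Mean=29/3, Median=17/2, Mode=No mode


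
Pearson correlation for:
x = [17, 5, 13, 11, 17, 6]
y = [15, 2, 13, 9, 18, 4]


n=6, Σx=69, Σy=61, Σxy=863, Σx²=929, Σy²=819
r = (6×863 - 69×61)/√((6×929 - 69²)(6×819 - 61²))
= 969/√(813×1193) = 969/√969909 ≈ 969/984.8396 ≈ 0.9839

r ≈ 0.9839


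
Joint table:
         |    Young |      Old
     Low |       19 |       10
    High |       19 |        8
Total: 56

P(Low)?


P(Low) = (19+10)/56 = 29/56

P(Low) = 29/56 ≈ 51.79%


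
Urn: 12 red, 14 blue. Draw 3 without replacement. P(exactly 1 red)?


Hypergeometric: C(12,1)×C(14,2)/C(26,3)
= 12×91/2600 = 21/50

P(X=1) = 21/50 ≈ 42.00%


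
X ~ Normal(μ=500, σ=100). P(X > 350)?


z = (350-500)/100 = -1.5
P(X > 350) = 1 - P(Z ≤ -1.5) = 1 - 0.0668 = 0.9332

P(X > 350) ≈ 0.9332


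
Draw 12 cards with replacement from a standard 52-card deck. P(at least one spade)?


P(not a spade) = 39/52 = 3/4
P(none in 12 draws) = (3/4)^12 = 531441/16777216
P(≥1 spade) = 1 - 531441/16777216 = 16245775/16777216

P = 16245775/16777216 ≈ 96.83%


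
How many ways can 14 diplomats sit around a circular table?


Circular arrangements of 14 distinct objects: fix one position to break rotational symmetry.
(n-1)! = 13! = 6227020800

6227020800


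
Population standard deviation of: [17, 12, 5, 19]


Mean = 53/4
  (17-53/4)²=225/16
  (12-53/4)²=25/16
  (5-53/4)²=1089/16
  (19-53/4)²=529/16
Σ(x-μ)² = 467/4
σ² = (467/4)/4 = 467/16

σ = √(467/16) ≈ 5.4025


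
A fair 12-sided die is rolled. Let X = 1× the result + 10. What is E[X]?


E[die] = (1+12)/2 = 13/2
E[X] = 1×13/2 + 10 = 33/2

E[X] = 33/2


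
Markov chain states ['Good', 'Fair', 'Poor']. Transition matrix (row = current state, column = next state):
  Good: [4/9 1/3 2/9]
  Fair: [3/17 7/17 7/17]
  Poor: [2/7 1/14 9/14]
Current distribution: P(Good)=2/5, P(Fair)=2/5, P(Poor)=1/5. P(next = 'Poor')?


P(next=Poor) = Σᵢ P(now=i)×P(i→Poor)
= 2/5×2/9 + 2/5×7/17 + 1/5×9/14
= 4/45 + 14/85 + 9/70 = 4093/10710

P = 4093/10710 ≈ 0.3822


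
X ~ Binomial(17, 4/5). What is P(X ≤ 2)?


P(X ≤ 2) = Σ P(X=i) for i=0..2
P(X=0) = 1/762939453125
P(X=1) = 68/762939453125
P(X=2) = 2176/762939453125
Sum = 449/152587890625

P(X ≤ 2) = 449/152587890625 ≈ 0.00%


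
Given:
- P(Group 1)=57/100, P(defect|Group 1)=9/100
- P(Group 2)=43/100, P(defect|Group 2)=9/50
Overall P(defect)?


P(B) = Σ P(B|Aᵢ)×P(Aᵢ)
  9/100×57/100 = 513/10000
  9/50×43/100 = 387/5000
Sum = 1287/10000

P(defect) = 1287/10000 ≈ 12.87%


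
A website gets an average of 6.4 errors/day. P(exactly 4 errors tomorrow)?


Poisson(λ=6.4): P(X=4) = e^(-λ)×λ^k/k!
= e^(-6.4) × 6.4^4 / 4!
≈ 0.001661557273 × 1677.7216 / 24 ≈ 0.116151

P(X=4) ≈ 0.116151 ≈ 11.62%


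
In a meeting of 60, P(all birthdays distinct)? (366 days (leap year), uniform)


P(all different) = Π(366-i)/366 for i=0..59
= (366/366)×(365/366)×...×(307/366)
= 0.005966

P ≈ 0.0060 ≈ 0.60%


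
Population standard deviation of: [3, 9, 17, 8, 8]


Mean = 45/5 = 9
  (3-9)²=36
  (9-9)²=0
  (17-9)²=64
  (8-9)²=1
  (8-9)²=1
Σ(x-μ)² = 102
σ² = 102/5

σ = √(102/5) ≈ 4.5166


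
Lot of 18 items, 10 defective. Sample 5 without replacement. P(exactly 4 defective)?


Hypergeometric: C(10,4)×C(8,1)/C(18,5)
= 210×8/8568 = 10/51

P(X=4) = 10/51 ≈ 19.61%


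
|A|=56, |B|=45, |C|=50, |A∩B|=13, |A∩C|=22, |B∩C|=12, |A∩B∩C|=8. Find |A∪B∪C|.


|A∪B∪C| = 56+45+50-13-22-12+8 = 112

|A∪B∪C| = 112


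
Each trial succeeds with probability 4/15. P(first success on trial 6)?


Geometric: P(X=6) = (1-p)^(k-1)×p = (11/15)^5×4/15 = 644204/11390625

P(X=6) = 644204/11390625 ≈ 5.66%


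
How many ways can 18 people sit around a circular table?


Circular arrangements of 18 distinct objects: fix one position to break rotational symmetry.
(n-1)! = 17! = 355687428096000

355687428096000


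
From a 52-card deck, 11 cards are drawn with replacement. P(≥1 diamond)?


P(not a diamond) = 39/52 = 3/4
P(none in 11 draws) = (3/4)^11 = 177147/4194304
P(≥1 diamond) = 1 - 177147/4194304 = 4017157/4194304

P = 4017157/4194304 ≈ 95.78%


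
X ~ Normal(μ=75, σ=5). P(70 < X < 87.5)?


z₁=(70-75)/5=-1.0, z₂=(87.5-75)/5=2.5
P = Φ(2.5) - Φ(-1.0) = 0.993790 - 0.158655 = 0.835135 ≈ 0.8351

P(70 < X < 87.5) ≈ 0.8351


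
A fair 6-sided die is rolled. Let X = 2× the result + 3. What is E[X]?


E[die] = (1+6)/2 = 7/2
E[X] = 2×7/2 + 3 = 10

E[X] = 10


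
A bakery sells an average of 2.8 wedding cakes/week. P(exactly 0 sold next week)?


Poisson(λ=2.8): P(X=0) = e^(-λ)×λ^k/k!
= e^(-2.8) × 2.8^0 / 0!
≈ 0.06081006263 × 1 / 1 ≈ 0.060810

P(X=0) ≈ 0.060810 ≈ 6.08%


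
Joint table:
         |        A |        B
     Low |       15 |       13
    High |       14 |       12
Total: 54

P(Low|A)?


P(Low|A) = 15/(15+14) = 15/29

P = 15/29 ≈ 51.72%


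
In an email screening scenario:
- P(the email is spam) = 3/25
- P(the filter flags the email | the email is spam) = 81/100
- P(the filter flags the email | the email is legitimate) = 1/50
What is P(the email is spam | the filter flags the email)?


Using Bayes' theorem:
P(A|B) = P(B|A)·P(A) / P(B)

P(the filter flags the email) = 81/100 × 3/25 + 1/50 × 22/25
= 243/2500 + 11/625 = 287/2500

P(the email is spam|the filter flags the email) = (243/2500) / (287/2500) = 243/287

P(the email is spam|the filter flags the email) = 243/287 ≈ 84.67%


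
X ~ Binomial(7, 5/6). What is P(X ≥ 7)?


P(X ≥ 7) = Σ P(X=i) for i=7..7
P(X=7) = 78125/279936
Sum = 78125/279936

P(X ≥ 7) = 78125/279936 ≈ 27.91%


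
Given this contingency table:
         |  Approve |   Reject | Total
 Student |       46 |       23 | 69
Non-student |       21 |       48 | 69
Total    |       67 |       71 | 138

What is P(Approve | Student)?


P(Approve | Student) = 46/(46+23) = 46/69 = 2/3

P(Approve|Student) = 2/3 ≈ 66.67%


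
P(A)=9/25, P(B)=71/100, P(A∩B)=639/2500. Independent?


P(A)×P(B) = 639/2500
P(A∩B) = 639/2500
Equal ✓ → Independent

Yes, independent


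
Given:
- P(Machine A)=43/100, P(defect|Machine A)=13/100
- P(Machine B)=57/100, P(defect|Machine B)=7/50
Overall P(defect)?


P(B) = Σ P(B|Aᵢ)×P(Aᵢ)
  13/100×43/100 = 559/10000
  7/50×57/100 = 399/5000
Sum = 1357/10000

P(defect) = 1357/10000 ≈ 13.57%


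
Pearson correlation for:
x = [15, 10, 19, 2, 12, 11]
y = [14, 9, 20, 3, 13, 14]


n=6, Σx=69, Σy=73, Σxy=996, Σx²=955, Σy²=1051
r = (6×996 - 69×73)/√((6×955 - 69²)(6×1051 - 73²))
= 939/√(969×977) = 939/√946713 ≈ 939/972.9918 ≈ 0.9651

r ≈ 0.9651


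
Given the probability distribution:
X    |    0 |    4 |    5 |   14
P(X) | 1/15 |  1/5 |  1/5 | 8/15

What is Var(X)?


E[X] = 139/15
E[X²] = 1691/15
Var(X) = E[X²] - (E[X])² = 1691/15 - 19321/225 = 6044/225

Var(X) = 6044/225 ≈ 26.8622


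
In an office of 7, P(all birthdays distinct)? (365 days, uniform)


P(all different) = Π(365-i)/365 for i=0..6
= (365/365)×(364/365)×...×(359/365)
= 0.943764

P ≈ 0.9438 ≈ 94.38%


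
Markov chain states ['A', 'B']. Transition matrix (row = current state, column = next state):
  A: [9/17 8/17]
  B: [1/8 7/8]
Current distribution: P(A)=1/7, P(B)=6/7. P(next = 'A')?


P(next=A) = Σᵢ P(now=i)×P(i→A)
= 1/7×9/17 + 6/7×1/8
= 9/119 + 3/28 = 87/476

P = 87/476 ≈ 0.1828


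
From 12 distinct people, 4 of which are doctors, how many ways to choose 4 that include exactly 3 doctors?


Choose 3 of the 4 doctors and 1 of the other 8 people:
C(4,3)×C(8,1) = 4×8 = 32

32


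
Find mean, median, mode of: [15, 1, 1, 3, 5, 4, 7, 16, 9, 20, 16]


Sorted: [1, 1, 3, 4, 5, 7, 9, 15, 16, 16, 20]
Mean = 97/11
Median = 7
Freq: {15: 1, 1: 2, 3: 1, 5: 1, 4: 1, 7: 1, 16: 2, 9: 1, 20: 1}
Mode: [1, 16]

Mean=97/11, Median=7, Mode=[1, 16]


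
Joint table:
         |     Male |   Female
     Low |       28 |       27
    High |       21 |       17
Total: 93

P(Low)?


P(Low) = (28+27)/93 = 55/93

P(Low) = 55/93 ≈ 59.14%


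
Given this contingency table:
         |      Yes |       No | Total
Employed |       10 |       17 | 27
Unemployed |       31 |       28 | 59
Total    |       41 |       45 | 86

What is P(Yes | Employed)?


P(Yes | Employed) = 10/(10+17) = 10/27

P(Yes|Employed) = 10/27 ≈ 37.04%


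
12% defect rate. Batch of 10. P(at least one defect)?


P(all good) = (22/25)^10 = 26559922791424/95367431640625
P(≥1 defect) = 68807508849201/95367431640625

P = 68807508849201/95367431640625 ≈ 72.15%


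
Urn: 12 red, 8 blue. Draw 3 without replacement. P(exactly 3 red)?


Hypergeometric: C(12,3)×C(8,0)/C(20,3)
= 220×1/1140 = 11/57

P(X=3) = 11/57 ≈ 19.30%


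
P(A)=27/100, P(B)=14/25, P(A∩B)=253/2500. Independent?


P(A)×P(B) = 189/1250
P(A∩B) = 253/2500
Not equal → NOT independent

No, not independent


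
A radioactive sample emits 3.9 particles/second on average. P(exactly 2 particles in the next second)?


Poisson(λ=3.9): P(X=2) = e^(-λ)×λ^k/k!
= e^(-3.9) × 3.9^2 / 2!
≈ 0.02024191145 × 15.21 / 2 ≈ 0.153940

P(X=2) ≈ 0.153940 ≈ 15.39%


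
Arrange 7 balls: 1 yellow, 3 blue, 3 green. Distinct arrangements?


7!/(1!×3!×3!) = 140

140


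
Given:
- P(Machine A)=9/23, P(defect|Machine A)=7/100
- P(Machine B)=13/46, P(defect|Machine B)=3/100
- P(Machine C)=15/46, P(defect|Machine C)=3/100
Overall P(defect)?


P(B) = Σ P(B|Aᵢ)×P(Aᵢ)
  7/100×9/23 = 63/2300
  3/100×13/46 = 39/4600
  3/100×15/46 = 9/920
Sum = 21/460

P(defect) = 21/460 ≈ 4.57%


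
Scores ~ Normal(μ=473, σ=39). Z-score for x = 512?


z = (x - μ)/σ = (512 - 473)/39 = 1.0

z = 1.0


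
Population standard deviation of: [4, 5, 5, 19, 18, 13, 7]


Mean = 71/7
  (4-71/7)²=1849/49
  (5-71/7)²=1296/49
  (5-71/7)²=1296/49
  (19-71/7)²=3844/49
  (18-71/7)²=3025/49
  (13-71/7)²=400/49
  (7-71/7)²=484/49
Σ(x-μ)² = 1742/7
σ² = (1742/7)/7 = 1742/49

σ = √(1742/49) ≈ 5.9625


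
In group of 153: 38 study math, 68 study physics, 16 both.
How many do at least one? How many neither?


|A∪B| = 38+68-16 = 90
Neither = 153-90 = 63

At least one: 90; Neither: 63


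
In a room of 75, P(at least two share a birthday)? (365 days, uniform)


P(all different) = Π(365-i)/365 for i=0..74
= 0.000280
P(match) = 1 - 0.000280 = 0.999720

P ≈ 0.9997 ≈ 99.97%


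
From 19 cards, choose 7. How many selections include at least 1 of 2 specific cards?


Complement: C(19,7) - C(17,7) = 50388 - 19448 = 30940

30940


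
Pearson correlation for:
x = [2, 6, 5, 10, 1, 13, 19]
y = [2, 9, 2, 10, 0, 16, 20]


n=7, Σx=56, Σy=59, Σxy=756, Σx²=696, Σy²=845
r = (7×756 - 56×59)/√((7×696 - 56²)(7×845 - 59²))
= 1988/√(1736×2434) = 1988/√4225424 ≈ 1988/2055.5836 ≈ 0.9671

r ≈ 0.9671


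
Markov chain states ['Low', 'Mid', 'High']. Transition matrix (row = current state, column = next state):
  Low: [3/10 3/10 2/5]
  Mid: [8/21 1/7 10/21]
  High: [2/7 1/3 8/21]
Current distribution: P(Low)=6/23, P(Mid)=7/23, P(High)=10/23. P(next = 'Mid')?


P(next=Mid) = Σᵢ P(now=i)×P(i→Mid)
= 6/23×3/10 + 7/23×1/7 + 10/23×1/3
= 9/115 + 1/23 + 10/69 = 4/15

P = 4/15 ≈ 0.2667


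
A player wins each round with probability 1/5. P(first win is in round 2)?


Geometric: P(X=2) = (1-p)^(k-1)×p = (4/5)^1×1/5 = 4/25

P(X=2) = 4/25 ≈ 16.00%


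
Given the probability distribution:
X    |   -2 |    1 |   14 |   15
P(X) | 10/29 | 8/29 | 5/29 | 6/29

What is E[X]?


E[X] = Σ x·P(X=x)
= (-2)×(10/29) + (1)×(8/29) + (14)×(5/29) + (15)×(6/29)
= 148/29

E[X] = 148/29


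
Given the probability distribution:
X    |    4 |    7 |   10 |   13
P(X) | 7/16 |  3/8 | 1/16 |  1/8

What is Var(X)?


E[X] = 53/8
E[X²] = 211/4
Var(X) = E[X²] - (E[X])² = 211/4 - 2809/64 = 567/64

Var(X) = 567/64 ≈ 8.8594


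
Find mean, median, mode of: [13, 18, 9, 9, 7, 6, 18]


Sorted: [6, 7, 9, 9, 13, 18, 18]
Mean = 80/7
Median = 9
Freq: {13: 1, 18: 2, 9: 2, 7: 1, 6: 1}
Mode: [9, 18]

Mean=80/7, Median=9, Mode=[9, 18]


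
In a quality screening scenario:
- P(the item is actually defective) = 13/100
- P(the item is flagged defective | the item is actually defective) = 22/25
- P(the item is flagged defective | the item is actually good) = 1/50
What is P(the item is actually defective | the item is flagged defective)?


Using Bayes' theorem:
P(A|B) = P(B|A)·P(A) / P(B)

P(the item is flagged defective) = 22/25 × 13/100 + 1/50 × 87/100
= 143/1250 + 87/5000 = 659/5000

P(the item is actually defective|the item is flagged defective) = (143/1250) / (659/5000) = 572/659

P(the item is actually defective|the item is flagged defective) = 572/659 ≈ 86.80%


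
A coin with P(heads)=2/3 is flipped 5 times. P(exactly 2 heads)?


Binomial: P(X=2) = C(5,2)×p^2×(1-p)^3
= 10 × 4/9 × 1/27 = 40/243

P(X=2) = 40/243 ≈ 16.46%


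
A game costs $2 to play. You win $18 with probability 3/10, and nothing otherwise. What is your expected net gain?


E[gain] = (18-2)×3/10 + (-2)×7/10
= 24/5 - 7/5 = 17/5

Expected net gain = $17/5 ≈ $3.40


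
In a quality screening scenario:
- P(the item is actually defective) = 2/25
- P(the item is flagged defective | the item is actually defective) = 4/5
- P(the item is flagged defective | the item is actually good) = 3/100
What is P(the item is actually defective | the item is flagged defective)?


Using Bayes' theorem:
P(A|B) = P(B|A)·P(A) / P(B)

P(the item is flagged defective) = 4/5 × 2/25 + 3/100 × 23/25
= 8/125 + 69/2500 = 229/2500

P(the item is actually defective|the item is flagged defective) = (8/125) / (229/2500) = 160/229

P(the item is actually defective|the item is flagged defective) = 160/229 ≈ 69.87%


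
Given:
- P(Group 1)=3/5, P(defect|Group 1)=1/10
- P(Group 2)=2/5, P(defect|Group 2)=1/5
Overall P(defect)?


P(B) = Σ P(B|Aᵢ)×P(Aᵢ)
  1/10×3/5 = 3/50
  1/5×2/5 = 2/25
Sum = 7/50

P(defect) = 7/50 ≈ 14.00%


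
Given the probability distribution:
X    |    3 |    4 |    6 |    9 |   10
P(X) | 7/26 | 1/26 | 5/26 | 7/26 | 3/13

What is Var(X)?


E[X] = 89/13
E[X²] = 713/13
Var(X) = E[X²] - (E[X])² = 713/13 - 7921/169 = 1348/169

Var(X) = 1348/169 ≈ 7.9763


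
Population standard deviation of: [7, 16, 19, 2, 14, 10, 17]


Mean = 85/7
  (7-85/7)²=1296/49
  (16-85/7)²=729/49
  (19-85/7)²=2304/49
  (2-85/7)²=5041/49
  (14-85/7)²=169/49
  (10-85/7)²=225/49
  (17-85/7)²=1156/49
Σ(x-μ)² = 1560/7
σ² = (1560/7)/7 = 1560/49

σ = √(1560/49) ≈ 5.6424


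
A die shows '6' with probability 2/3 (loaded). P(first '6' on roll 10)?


Geometric: P(X=10) = (1-p)^(k-1)×p = (1/3)^9×2/3 = 2/59049

P(X=10) = 2/59049 ≈ 0.00%


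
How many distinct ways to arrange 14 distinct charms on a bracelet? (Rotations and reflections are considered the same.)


Free circular arrangements: rotations and reflections both identified.
(n-1)!/2 = 13!/2 = 6227020800/2 = 3113510400

3113510400


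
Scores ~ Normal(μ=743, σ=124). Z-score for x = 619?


z = (x - μ)/σ = (619 - 743)/124 = -1.0

z = -1.0


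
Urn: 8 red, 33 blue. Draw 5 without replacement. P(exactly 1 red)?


Hypergeometric: C(8,1)×C(33,4)/C(41,5)
= 8×40920/749398 = 163680/374699

P(X=1) = 163680/374699 ≈ 43.68%


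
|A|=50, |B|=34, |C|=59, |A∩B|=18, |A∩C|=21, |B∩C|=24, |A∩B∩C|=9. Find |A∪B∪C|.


|A∪B∪C| = 50+34+59-18-21-24+9 = 89

|A∪B∪C| = 89


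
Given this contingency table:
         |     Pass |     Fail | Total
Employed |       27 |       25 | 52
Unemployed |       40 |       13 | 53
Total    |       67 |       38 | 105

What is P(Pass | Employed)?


P(Pass | Employed) = 27/(27+25) = 27/52

P(Pass|Employed) = 27/52 ≈ 51.92%


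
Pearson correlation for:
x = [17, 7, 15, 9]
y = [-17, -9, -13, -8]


n=4, Σx=48, Σy=-47, Σxy=-619, Σx²=644, Σy²=603
r = (4×(-619) - 48×(-47))/√((4×644 - 48²)(4×603 - (-47)²))
= -220/√(272×203) = -220/√55216 ≈ -220/234.9809 ≈ -0.9362

r ≈ -0.9362


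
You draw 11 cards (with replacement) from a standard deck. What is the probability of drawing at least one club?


P(not a club) = 39/52 = 3/4
P(none in 11 draws) = (3/4)^11 = 177147/4194304
P(≥1 club) = 1 - 177147/4194304 = 4017157/4194304

P = 4017157/4194304 ≈ 95.78%


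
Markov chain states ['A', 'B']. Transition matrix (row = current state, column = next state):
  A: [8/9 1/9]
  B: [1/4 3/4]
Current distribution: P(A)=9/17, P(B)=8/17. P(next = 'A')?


P(next=A) = Σᵢ P(now=i)×P(i→A)
= 9/17×8/9 + 8/17×1/4
= 8/17 + 2/17 = 10/17

P = 10/17 ≈ 0.5882


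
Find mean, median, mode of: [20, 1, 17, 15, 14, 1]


Sorted: [1, 1, 14, 15, 17, 20]
Mean = 68/6 = 34/3
Median = 29/2
Freq: {20: 1, 1: 2, 17: 1, 15: 1, 14: 1}
Mode: [1]

Mean=34/3, Median=29/2, Mode=1


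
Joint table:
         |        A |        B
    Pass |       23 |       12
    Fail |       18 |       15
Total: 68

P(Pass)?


P(Pass) = (23+12)/68 = 35/68

P(Pass) = 35/68 ≈ 51.47%


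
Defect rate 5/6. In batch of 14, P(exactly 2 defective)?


Binomial: P(X=2) = C(14,2)×p^2×(1-p)^12
= 91 × 25/36 × 1/2176782336 = 2275/78364164096

P(X=2) = 2275/78364164096 ≈ 0.00%


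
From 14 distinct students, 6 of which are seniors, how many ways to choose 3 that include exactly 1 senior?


Choose 1 of the 6 seniors and 2 of the other 8 students:
C(6,1)×C(8,2) = 6×28 = 168

168


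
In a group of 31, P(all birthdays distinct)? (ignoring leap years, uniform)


P(all different) = Π(365-i)/365 for i=0..30
= (365/365)×(364/365)×...×(335/365)
= 0.269545

P ≈ 0.2695 ≈ 26.95%


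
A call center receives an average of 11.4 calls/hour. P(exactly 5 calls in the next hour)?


Poisson(λ=11.4): P(X=5) = e^(-λ)×λ^k/k!
= e^(-11.4) × 11.4^5 / 5!
≈ 1.119548484e-05 × 192541.45824 / 120 ≈ 0.017963

P(X=5) ≈ 0.017963 ≈ 1.80%


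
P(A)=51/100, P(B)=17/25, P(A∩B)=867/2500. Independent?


P(A)×P(B) = 867/2500
P(A∩B) = 867/2500
Equal ✓ → Independent

Yes, independent


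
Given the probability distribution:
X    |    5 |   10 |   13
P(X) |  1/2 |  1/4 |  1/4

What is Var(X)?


E[X] = 33/4
E[X²] = 319/4
Var(X) = E[X²] - (E[X])² = 319/4 - 1089/16 = 187/16

Var(X) = 187/16 ≈ 11.6875


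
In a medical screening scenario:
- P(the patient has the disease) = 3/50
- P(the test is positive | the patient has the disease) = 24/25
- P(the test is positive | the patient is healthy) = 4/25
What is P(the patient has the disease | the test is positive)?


Using Bayes' theorem:
P(A|B) = P(B|A)·P(A) / P(B)

P(the test is positive) = 24/25 × 3/50 + 4/25 × 47/50
= 36/625 + 94/625 = 26/125

P(the patient has the disease|the test is positive) = (36/625) / (26/125) = 18/65

P(the patient has the disease|the test is positive) = 18/65 ≈ 27.69%


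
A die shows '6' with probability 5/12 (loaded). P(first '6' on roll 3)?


Geometric: P(X=3) = (1-p)^(k-1)×p = (7/12)^2×5/12 = 245/1728

P(X=3) = 245/1728 ≈ 14.18%


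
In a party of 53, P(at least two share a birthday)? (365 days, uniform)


P(all different) = Π(365-i)/365 for i=0..52
= 0.018862
P(match) = 1 - 0.018862 = 0.981138

P ≈ 0.9811 ≈ 98.11%


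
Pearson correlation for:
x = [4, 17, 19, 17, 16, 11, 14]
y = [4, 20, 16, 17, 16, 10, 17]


n=7, Σx=98, Σy=100, Σxy=1553, Σx²=1528, Σy²=1606
r = (7×1553 - 98×100)/√((7×1528 - 98²)(7×1606 - 100²))
= 1071/√(1092×1242) = 1071/√1356264 ≈ 1071/1164.5875 ≈ 0.9196

r ≈ 0.9196


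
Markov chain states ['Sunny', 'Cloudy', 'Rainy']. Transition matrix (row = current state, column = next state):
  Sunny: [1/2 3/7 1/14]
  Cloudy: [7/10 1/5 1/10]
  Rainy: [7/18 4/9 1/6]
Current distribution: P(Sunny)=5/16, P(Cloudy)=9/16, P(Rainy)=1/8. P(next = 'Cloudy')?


P(next=Cloudy) = Σᵢ P(now=i)×P(i→Cloudy)
= 5/16×3/7 + 9/16×1/5 + 1/8×4/9
= 15/112 + 9/80 + 1/18 = 761/2520

P = 761/2520 ≈ 0.3020


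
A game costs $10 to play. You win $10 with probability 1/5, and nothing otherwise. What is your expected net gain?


E[gain] = (10-10)×1/5 + (-10)×4/5
= 0 - 8 = -8

Expected net gain = $-8 ≈ $-8.00


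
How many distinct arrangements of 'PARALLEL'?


Letters: 8, freq: {'P': 1, 'A': 2, 'R': 1, 'L': 3, 'E': 1}
8!/(1!×2!×1!×3!×1!) = 40320/12 = 3360

3360


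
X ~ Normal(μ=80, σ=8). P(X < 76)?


z = (76-80)/8 = -0.5
P(Z < -0.5) = 0.3085

P(X < 76) ≈ 0.3085


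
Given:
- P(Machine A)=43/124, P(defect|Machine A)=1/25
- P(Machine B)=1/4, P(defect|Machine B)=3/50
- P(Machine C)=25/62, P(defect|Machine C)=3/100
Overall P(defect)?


P(B) = Σ P(B|Aᵢ)×P(Aᵢ)
  1/25×43/124 = 43/3100
  3/50×1/4 = 3/200
  3/100×25/62 = 3/248
Sum = 127/3100

P(defect) = 127/3100 ≈ 4.10%


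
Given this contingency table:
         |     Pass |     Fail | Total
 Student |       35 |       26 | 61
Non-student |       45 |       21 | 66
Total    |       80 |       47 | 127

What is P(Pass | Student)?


P(Pass | Student) = 35/(35+26) = 35/61

P(Pass|Student) = 35/61 ≈ 57.38%


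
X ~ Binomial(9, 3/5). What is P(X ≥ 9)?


P(X ≥ 9) = Σ P(X=i) for i=9..9
P(X=9) = 19683/1953125
Sum = 19683/1953125

P(X ≥ 9) = 19683/1953125 ≈ 1.01%


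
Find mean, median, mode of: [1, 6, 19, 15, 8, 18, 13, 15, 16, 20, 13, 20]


Sorted: [1, 6, 8, 13, 13, 15, 15, 16, 18, 19, 20, 20]
Mean = 164/12 = 41/3
Median = 15
Freq: {1: 1, 6: 1, 19: 1, 15: 2, 8: 1, 18: 1, 13: 2, 16: 1, 20: 2}
Mode: [13, 15, 20]

Mean=41/3, Median=15, Mode=[13, 15, 20]


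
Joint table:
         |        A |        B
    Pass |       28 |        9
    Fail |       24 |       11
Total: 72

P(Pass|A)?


P(Pass|A) = 28/(28+24) = 28/52 = 7/13

P = 7/13 ≈ 53.85%


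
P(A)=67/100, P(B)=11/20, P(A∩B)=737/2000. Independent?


P(A)×P(B) = 737/2000
P(A∩B) = 737/2000
Equal ✓ → Independent

Yes, independent


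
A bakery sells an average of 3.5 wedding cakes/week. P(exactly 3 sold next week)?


Poisson(λ=3.5): P(X=3) = e^(-λ)×λ^k/k!
= e^(-3.5) × 3.5^3 / 3!
≈ 0.03019738342 × 42.875 / 6 ≈ 0.215785

P(X=3) ≈ 0.215785 ≈ 21.58%


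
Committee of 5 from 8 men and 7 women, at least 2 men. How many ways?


Count by #men:
  2M,3W: C(8,2)×C(7,3)=980
  3M,2W: C(8,3)×C(7,2)=1176
  4M,1W: C(8,4)×C(7,1)=490
  5M,0W: C(8,5)×C(7,0)=56
Total = 2702

2702


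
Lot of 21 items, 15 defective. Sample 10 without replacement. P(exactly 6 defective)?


Hypergeometric: C(15,6)×C(6,4)/C(21,10)
= 5005×15/352716 = 275/1292

P(X=6) = 275/1292 ≈ 21.28%


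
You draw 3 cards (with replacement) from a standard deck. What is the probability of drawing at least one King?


P(not a King) = 48/52 = 12/13
P(none in 3 draws) = (12/13)^3 = 1728/2197
P(≥1 King) = 1 - 1728/2197 = 469/2197

P = 469/2197 ≈ 21.35%


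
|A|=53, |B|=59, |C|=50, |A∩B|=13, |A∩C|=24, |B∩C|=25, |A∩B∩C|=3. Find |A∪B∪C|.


|A∪B∪C| = 53+59+50-13-24-25+3 = 103

|A∪B∪C| = 103


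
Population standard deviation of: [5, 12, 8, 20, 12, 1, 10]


Mean = 68/7
  (5-68/7)²=1089/49
  (12-68/7)²=256/49
  (8-68/7)²=144/49
  (20-68/7)²=5184/49
  (12-68/7)²=256/49
  (1-68/7)²=3721/49
  (10-68/7)²=4/49
Σ(x-μ)² = 1522/7
σ² = (1522/7)/7 = 1522/49

σ = √(1522/49) ≈ 5.5733


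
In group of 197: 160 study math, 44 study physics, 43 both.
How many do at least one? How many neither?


|A∪B| = 160+44-43 = 161
Neither = 197-161 = 36

At least one: 161; Neither: 36


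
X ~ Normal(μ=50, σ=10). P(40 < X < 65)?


z₁=(40-50)/10=-1.0, z₂=(65-50)/10=1.5
P = Φ(1.5) - Φ(-1.0) = 0.933193 - 0.158655 = 0.774538 ≈ 0.7745

P(40 < X < 65) ≈ 0.7745


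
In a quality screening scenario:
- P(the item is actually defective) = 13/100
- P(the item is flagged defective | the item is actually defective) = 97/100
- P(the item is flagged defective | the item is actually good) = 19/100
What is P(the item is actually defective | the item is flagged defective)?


Using Bayes' theorem:
P(A|B) = P(B|A)·P(A) / P(B)

P(the item is flagged defective) = 97/100 × 13/100 + 19/100 × 87/100
= 1261/10000 + 1653/10000 = 1457/5000

P(the item is actually defective|the item is flagged defective) = (1261/10000) / (1457/5000) = 1261/2914

P(the item is actually defective|the item is flagged defective) = 1261/2914 ≈ 43.27%


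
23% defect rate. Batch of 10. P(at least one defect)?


P(all good) = (77/100)^10 = 7326680472586200649/100000000000000000000
P(≥1 defect) = 92673319527413799351/100000000000000000000

P = 92673319527413799351/100000000000000000000 ≈ 92.67%


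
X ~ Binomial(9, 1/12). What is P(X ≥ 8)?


P(X ≥ 8) = Σ P(X=i) for i=8..9
P(X=8) = 11/573308928
P(X=9) = 1/5159780352
Sum = 25/1289945088

P(X ≥ 8) = 25/1289945088 ≈ 0.00%


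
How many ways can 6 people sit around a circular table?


Circular arrangements of 6 distinct objects: fix one position to break rotational symmetry.
(n-1)! = 5! = 120

120


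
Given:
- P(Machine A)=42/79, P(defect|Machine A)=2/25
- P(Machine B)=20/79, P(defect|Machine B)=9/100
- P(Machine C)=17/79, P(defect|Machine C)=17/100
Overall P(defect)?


P(B) = Σ P(B|Aᵢ)×P(Aᵢ)
  2/25×42/79 = 84/1975
  9/100×20/79 = 9/395
  17/100×17/79 = 289/7900
Sum = 161/1580

P(defect) = 161/1580 ≈ 10.19%


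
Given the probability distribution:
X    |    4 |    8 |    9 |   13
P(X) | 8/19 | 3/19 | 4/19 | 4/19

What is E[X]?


E[X] = Σ x·P(X=x)
= (4)×(8/19) + (8)×(3/19) + (9)×(4/19) + (13)×(4/19)
= 144/19

E[X] = 144/19


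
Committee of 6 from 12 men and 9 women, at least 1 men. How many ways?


Count by #men:
  1M,5W: C(12,1)×C(9,5)=1512
  2M,4W: C(12,2)×C(9,4)=8316
  3M,3W: C(12,3)×C(9,3)=18480
  4M,2W: C(12,4)×C(9,2)=17820
  5M,1W: C(12,5)×C(9,1)=7128
  6M,0W: C(12,6)×C(9,0)=924
Total = 54180

54180


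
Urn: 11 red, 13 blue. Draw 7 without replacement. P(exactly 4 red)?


Hypergeometric: C(11,4)×C(13,3)/C(24,7)
= 330×286/346104 = 715/2622

P(X=4) = 715/2622 ≈ 27.27%


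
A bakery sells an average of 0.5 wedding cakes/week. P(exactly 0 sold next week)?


Poisson(λ=0.5): P(X=0) = e^(-λ)×λ^k/k!
= e^(-0.5) × 0.5^0 / 0!
≈ 0.6065306597 × 1 / 1 ≈ 0.606531

P(X=0) ≈ 0.606531 ≈ 60.65%


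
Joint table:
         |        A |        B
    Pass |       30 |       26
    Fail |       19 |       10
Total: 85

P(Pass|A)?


P(Pass|A) = 30/(30+19) = 30/49

P = 30/49 ≈ 61.22%


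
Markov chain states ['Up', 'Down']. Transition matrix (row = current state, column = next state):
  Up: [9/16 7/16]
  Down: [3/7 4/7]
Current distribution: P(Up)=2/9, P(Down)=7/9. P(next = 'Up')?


P(next=Up) = Σᵢ P(now=i)×P(i→Up)
= 2/9×9/16 + 7/9×3/7
= 1/8 + 1/3 = 11/24

P = 11/24 ≈ 0.4583


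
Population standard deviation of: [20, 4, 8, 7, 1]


Mean = 40/5 = 8
  (20-8)²=144
  (4-8)²=16
  (8-8)²=0
  (7-8)²=1
  (1-8)²=49
Σ(x-μ)² = 210
σ² = 210/5 = 42

σ = √(42) ≈ 6.4807


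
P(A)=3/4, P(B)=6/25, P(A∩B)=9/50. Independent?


P(A)×P(B) = 9/50
P(A∩B) = 9/50
Equal ✓ → Independent

Yes, independent


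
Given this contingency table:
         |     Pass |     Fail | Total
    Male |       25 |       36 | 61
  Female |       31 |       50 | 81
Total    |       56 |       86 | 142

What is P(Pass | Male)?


P(Pass | Male) = 25/(25+36) = 25/61

P(Pass|Male) = 25/61 ≈ 40.98%


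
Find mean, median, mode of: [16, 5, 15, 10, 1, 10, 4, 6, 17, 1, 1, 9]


Sorted: [1, 1, 1, 4, 5, 6, 9, 10, 10, 15, 16, 17]
Mean = 95/12
Median = 15/2
Freq: {16: 1, 5: 1, 15: 1, 10: 2, 1: 3, 4: 1, 6: 1, 17: 1, 9: 1}
Mode: [1]

Mean=95/12, Median=15/2, Mode=1


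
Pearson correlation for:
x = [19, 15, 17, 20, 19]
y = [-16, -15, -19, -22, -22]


n=5, Σx=90, Σy=-94, Σxy=-1710, Σx²=1636, Σy²=1810
r = (5×(-1710) - 90×(-94))/√((5×1636 - 90²)(5×1810 - (-94)²))
= -90/√(80×214) = -90/√17120 ≈ -90/130.8434 ≈ -0.6878

r ≈ -0.6878


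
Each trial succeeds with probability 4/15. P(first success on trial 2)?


Geometric: P(X=2) = (1-p)^(k-1)×p = (11/15)^1×4/15 = 44/225

P(X=2) = 44/225 ≈ 19.56%


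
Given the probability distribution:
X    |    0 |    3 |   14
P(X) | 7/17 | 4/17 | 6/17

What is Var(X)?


E[X] = 96/17
E[X²] = 1212/17
Var(X) = E[X²] - (E[X])² = 1212/17 - 9216/289 = 11388/289

Var(X) = 11388/289 ≈ 39.4048


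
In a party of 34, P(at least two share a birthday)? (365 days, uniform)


P(all different) = Π(365-i)/365 for i=0..33
= 0.204683
P(match) = 1 - 0.204683 = 0.795317

P ≈ 0.7953 ≈ 79.53%


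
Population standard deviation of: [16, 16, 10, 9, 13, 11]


Mean = 75/6 = 25/2
  (16-25/2)²=49/4
  (16-25/2)²=49/4
  (10-25/2)²=25/4
  (9-25/2)²=49/4
  (13-25/2)²=1/4
  (11-25/2)²=9/4
Σ(x-μ)² = 91/2
σ² = (91/2)/6 = 91/12

σ = √(91/12) ≈ 2.7538


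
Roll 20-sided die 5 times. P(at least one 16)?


P(no 16)^5 = (19/20)^5 = 2476099/3200000
P(≥1) = 1 - 2476099/3200000 = 723901/3200000

P = 723901/3200000 ≈ 22.62%


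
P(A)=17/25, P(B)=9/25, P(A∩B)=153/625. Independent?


P(A)×P(B) = 153/625
P(A∩B) = 153/625
Equal ✓ → Independent

Yes, independent


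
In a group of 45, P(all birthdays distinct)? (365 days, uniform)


P(all different) = Π(365-i)/365 for i=0..44
= (365/365)×(364/365)×...×(321/365)
= 0.059024

P ≈ 0.0590 ≈ 5.90%
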